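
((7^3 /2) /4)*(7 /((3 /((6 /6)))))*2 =2401 /12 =200.08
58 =58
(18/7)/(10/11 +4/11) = 99/49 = 2.02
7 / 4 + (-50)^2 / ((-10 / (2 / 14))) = -951 / 28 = -33.96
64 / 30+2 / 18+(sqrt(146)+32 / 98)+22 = sqrt(146)+54179 / 2205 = 36.65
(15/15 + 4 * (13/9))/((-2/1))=-61/18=-3.39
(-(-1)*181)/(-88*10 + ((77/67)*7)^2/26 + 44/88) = -10562617/51179721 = -0.21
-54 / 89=-0.61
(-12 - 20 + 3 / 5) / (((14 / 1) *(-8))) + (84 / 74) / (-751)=4339039 / 15560720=0.28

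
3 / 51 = 1 / 17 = 0.06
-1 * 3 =-3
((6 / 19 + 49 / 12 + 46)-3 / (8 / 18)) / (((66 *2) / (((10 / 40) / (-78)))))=-311 / 293436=-0.00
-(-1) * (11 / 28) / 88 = 1 / 224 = 0.00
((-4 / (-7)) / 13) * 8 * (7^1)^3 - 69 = 671 / 13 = 51.62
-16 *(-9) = 144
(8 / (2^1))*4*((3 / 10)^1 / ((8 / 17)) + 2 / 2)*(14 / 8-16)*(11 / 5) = -82137 / 100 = -821.37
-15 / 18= -5 / 6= -0.83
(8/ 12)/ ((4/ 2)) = 1/ 3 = 0.33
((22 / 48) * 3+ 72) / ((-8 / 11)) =-6457 / 64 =-100.89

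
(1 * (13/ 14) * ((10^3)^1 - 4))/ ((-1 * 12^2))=-1079/ 168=-6.42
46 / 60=23 / 30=0.77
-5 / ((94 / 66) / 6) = -990 / 47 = -21.06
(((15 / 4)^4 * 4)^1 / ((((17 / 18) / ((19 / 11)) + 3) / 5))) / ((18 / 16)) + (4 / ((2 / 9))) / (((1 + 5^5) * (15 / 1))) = 12528426727 / 12639460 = 991.22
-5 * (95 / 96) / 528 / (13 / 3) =-475 / 219648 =-0.00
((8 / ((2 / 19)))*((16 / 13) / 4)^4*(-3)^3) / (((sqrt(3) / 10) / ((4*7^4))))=-1019847.97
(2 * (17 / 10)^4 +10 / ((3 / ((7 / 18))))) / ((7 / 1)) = 2430067 / 945000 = 2.57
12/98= 6/49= 0.12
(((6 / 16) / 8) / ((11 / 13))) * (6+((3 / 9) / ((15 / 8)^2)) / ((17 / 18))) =50557 / 149600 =0.34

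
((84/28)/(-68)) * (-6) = 9/34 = 0.26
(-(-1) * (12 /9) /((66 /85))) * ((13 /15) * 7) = 3094 /297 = 10.42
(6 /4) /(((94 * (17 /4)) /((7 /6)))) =7 /1598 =0.00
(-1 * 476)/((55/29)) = -13804/55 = -250.98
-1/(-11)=1/11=0.09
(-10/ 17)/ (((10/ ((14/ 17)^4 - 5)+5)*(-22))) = 0.01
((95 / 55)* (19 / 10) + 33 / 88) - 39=-35.34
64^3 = 262144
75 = 75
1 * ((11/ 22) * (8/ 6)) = 2/ 3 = 0.67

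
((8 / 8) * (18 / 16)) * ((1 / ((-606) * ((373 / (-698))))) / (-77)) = -1047 / 23206568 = -0.00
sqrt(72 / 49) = 6 * sqrt(2) / 7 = 1.21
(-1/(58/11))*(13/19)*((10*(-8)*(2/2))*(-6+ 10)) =22880/551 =41.52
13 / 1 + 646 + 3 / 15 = 3296 / 5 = 659.20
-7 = -7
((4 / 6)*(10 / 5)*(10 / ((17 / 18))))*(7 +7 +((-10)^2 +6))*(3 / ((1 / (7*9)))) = 5443200 / 17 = 320188.24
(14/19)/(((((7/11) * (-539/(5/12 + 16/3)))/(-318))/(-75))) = -274275/931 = -294.60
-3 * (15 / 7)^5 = -135.55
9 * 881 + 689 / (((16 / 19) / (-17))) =-5980.19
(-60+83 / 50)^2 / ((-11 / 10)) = -8508889 / 2750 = -3094.14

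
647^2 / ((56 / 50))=10465225 / 28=373758.04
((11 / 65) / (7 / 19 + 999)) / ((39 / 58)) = 6061 / 24067290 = 0.00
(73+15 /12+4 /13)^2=15031129 /2704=5558.85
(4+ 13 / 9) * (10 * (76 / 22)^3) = 26887280 / 11979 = 2244.53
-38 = -38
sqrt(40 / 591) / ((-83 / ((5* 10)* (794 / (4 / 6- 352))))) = 39700* sqrt(5910) / 8616977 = 0.35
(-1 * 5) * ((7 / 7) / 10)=-1 / 2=-0.50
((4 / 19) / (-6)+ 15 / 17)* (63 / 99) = 5747 / 10659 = 0.54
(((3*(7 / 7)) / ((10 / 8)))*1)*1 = 12 / 5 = 2.40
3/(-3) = -1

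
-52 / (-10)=26 / 5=5.20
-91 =-91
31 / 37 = 0.84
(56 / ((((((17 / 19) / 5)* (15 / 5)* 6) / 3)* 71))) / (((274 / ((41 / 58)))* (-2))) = -27265 / 28772466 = -0.00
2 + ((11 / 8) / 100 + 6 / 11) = 22521 / 8800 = 2.56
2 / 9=0.22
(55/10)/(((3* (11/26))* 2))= 13/6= 2.17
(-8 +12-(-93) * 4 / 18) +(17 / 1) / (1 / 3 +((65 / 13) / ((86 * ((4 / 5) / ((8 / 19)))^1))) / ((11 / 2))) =2051149 / 27411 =74.83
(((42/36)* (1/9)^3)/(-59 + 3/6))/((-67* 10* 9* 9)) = 7/13886553330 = 0.00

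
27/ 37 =0.73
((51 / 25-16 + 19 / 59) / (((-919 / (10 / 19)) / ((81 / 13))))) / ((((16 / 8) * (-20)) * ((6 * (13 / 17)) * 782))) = -135783 / 400438351300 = -0.00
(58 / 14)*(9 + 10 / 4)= 667 / 14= 47.64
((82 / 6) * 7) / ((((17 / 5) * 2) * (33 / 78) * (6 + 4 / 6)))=3731 / 748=4.99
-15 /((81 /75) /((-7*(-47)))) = -41125 /9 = -4569.44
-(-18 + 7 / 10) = 173 / 10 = 17.30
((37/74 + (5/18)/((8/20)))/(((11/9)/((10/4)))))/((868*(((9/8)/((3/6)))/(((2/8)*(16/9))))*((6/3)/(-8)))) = -430/193347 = -0.00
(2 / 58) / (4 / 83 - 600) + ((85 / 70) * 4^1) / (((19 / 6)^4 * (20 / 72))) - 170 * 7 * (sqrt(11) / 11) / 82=1144999530263 / 6586806483740 - 595 * sqrt(11) / 451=-4.20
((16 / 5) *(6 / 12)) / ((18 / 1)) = 4 / 45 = 0.09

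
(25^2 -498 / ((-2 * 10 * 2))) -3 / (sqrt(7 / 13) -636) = 3 * sqrt(91) / 5258441 + 67040360389 / 105168820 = 637.45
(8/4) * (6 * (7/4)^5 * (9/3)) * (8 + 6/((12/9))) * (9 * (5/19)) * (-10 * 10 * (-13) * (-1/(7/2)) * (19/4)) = -30862463.38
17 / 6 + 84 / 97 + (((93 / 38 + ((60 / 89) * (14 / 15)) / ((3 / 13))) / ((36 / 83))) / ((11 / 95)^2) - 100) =179024166227 / 225632088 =793.43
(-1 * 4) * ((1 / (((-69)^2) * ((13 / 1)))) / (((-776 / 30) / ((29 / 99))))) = 145 / 198119493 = 0.00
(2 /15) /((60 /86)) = 43 /225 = 0.19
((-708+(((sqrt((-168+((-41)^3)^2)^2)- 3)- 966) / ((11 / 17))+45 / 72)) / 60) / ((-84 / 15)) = -646013959895 / 29568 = -21848415.85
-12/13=-0.92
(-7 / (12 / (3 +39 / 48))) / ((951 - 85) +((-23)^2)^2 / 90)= -0.00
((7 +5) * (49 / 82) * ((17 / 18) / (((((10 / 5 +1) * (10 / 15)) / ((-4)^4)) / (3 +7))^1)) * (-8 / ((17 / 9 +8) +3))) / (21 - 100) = 6397440 / 93931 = 68.11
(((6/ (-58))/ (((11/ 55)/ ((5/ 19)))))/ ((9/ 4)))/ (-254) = 50/ 209931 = 0.00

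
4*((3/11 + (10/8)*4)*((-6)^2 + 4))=9280/11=843.64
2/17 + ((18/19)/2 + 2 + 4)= 2129/323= 6.59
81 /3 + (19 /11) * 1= 28.73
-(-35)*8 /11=280 /11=25.45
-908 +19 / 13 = -11785 / 13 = -906.54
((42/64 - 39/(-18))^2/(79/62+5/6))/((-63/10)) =-11383355/18966528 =-0.60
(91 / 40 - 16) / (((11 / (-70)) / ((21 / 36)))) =8967 / 176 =50.95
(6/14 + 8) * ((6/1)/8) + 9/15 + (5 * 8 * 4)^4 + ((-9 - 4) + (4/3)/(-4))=275251197307/420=655359993.59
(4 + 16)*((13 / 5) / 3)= 52 / 3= 17.33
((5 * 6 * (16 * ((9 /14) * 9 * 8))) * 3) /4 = 116640 /7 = 16662.86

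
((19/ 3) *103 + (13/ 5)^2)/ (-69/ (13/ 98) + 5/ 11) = -7068776/ 5573775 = -1.27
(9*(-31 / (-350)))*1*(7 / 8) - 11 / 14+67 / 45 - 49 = -1199503 / 25200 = -47.60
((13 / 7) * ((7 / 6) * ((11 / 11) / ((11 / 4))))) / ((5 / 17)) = 442 / 165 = 2.68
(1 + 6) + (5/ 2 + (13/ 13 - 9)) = 1.50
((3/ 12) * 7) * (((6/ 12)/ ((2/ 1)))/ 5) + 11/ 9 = 943/ 720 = 1.31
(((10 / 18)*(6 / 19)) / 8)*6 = 5 / 38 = 0.13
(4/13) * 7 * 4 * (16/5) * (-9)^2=145152/65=2233.11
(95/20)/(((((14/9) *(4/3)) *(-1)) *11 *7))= -513/17248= -0.03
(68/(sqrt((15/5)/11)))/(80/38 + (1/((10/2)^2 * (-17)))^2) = 233367500 * sqrt(33)/21675057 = 61.85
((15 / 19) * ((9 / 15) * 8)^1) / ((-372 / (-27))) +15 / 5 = 1929 / 589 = 3.28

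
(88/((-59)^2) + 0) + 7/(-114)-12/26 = -2567359/5158842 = -0.50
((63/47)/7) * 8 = 72/47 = 1.53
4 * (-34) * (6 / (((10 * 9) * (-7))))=136 / 105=1.30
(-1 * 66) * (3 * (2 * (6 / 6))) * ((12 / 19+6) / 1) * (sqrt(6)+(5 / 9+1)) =-49896 * sqrt(6) / 19-77616 / 19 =-10517.67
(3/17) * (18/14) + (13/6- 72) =-49699/714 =-69.61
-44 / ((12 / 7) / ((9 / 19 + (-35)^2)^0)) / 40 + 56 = 6643 / 120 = 55.36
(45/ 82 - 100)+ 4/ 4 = -8073/ 82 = -98.45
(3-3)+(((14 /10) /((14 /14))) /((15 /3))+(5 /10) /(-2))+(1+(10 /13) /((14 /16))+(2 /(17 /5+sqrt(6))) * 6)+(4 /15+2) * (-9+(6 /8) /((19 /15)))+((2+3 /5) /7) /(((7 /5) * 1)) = -14.83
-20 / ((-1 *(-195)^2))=4 / 7605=0.00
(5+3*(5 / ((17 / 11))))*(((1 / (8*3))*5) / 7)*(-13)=-8125 / 1428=-5.69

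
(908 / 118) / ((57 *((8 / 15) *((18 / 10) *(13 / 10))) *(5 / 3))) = 5675 / 87438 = 0.06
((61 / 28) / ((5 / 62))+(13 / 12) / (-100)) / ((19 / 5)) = 226829 / 31920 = 7.11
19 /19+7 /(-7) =0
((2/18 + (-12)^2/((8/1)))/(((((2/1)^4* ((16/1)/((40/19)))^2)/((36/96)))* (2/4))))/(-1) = -4075/277248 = -0.01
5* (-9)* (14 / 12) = -105 / 2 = -52.50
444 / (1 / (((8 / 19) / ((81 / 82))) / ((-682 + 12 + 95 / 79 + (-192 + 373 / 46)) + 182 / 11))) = -3880995712 / 17146508409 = -0.23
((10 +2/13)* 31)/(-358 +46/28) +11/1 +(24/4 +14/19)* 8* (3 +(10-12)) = 26293403/410761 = 64.01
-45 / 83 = -0.54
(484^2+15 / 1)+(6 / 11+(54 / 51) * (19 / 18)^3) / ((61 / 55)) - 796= 78445340785 / 335988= 233476.61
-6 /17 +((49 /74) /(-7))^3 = -2437175 /6888808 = -0.35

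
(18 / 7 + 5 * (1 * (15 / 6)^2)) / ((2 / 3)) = 2841 / 56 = 50.73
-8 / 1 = -8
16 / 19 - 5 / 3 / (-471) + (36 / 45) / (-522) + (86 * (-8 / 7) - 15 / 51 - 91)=-29143625363 / 154414995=-188.74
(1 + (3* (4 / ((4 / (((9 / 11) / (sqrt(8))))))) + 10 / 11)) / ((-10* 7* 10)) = -3 / 1100 - 27* sqrt(2) / 30800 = -0.00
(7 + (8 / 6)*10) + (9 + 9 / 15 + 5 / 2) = 973 / 30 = 32.43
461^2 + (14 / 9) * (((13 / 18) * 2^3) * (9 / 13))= 1912745 / 9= 212527.22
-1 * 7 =-7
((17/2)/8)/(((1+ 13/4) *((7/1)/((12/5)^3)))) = 432/875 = 0.49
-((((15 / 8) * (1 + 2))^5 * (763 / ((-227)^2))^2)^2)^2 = -133182320990849424021982068637612115702392673492431640625 / 57307762836465736759034735899399878936247749588010663936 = -2.32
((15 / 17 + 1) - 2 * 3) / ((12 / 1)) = -35 / 102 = -0.34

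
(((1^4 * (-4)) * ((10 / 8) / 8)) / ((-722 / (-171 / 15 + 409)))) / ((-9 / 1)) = -497 / 12996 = -0.04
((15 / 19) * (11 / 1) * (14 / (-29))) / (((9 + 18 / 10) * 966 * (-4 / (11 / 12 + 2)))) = 9625 / 32848416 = 0.00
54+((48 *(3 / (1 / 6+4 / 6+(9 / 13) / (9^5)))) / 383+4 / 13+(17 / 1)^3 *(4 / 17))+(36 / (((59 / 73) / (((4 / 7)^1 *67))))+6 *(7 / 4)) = 1711012224400139 / 584642554678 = 2926.60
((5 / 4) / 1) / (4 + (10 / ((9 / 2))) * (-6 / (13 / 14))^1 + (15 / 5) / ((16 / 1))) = -780 / 6347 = -0.12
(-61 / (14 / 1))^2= 3721 / 196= 18.98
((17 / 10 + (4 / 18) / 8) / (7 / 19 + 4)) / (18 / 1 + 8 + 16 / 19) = 112271 / 7619400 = 0.01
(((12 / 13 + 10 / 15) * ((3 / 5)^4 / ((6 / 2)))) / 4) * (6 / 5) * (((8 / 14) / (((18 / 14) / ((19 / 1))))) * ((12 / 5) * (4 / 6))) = 56544 / 203125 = 0.28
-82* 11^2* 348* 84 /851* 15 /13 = -4350598560 /11063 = -393256.67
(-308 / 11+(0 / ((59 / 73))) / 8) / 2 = -14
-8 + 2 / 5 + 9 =7 / 5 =1.40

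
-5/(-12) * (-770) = -1925/6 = -320.83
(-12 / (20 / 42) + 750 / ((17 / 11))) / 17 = 39108 / 1445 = 27.06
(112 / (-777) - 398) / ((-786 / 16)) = 353552 / 43623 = 8.10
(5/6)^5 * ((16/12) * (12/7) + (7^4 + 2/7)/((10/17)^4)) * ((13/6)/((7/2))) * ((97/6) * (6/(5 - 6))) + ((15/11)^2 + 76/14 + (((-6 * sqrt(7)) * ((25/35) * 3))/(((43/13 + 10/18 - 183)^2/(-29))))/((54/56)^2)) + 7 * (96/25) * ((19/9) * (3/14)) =-26778119515863257/55324684800 + 5489120 * sqrt(7)/439279681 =-484017.54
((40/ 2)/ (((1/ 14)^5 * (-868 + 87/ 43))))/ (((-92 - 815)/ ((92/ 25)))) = 370022912/ 7342165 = 50.40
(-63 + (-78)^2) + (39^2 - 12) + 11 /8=60251 /8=7531.38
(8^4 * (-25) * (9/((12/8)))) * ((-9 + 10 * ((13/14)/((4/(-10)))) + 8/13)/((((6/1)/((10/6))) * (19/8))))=3926016000/1729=2270685.95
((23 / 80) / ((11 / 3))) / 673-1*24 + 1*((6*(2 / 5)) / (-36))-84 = -108.07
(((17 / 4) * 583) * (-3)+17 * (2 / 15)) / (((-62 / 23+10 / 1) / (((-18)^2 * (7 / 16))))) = -92292813 / 640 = -144207.52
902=902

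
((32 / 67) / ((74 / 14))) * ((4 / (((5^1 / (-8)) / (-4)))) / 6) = 14336 / 37185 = 0.39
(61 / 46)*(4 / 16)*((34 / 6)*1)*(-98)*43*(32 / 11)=-17479672 / 759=-23029.87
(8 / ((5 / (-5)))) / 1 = -8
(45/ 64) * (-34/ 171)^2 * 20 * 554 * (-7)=-14009275/ 6498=-2155.94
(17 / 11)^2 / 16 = 289 / 1936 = 0.15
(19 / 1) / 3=19 / 3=6.33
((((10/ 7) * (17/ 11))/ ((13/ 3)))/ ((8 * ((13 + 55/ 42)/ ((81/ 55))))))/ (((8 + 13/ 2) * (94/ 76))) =470934/ 1288543399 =0.00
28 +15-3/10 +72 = 1147/10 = 114.70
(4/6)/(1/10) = 20/3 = 6.67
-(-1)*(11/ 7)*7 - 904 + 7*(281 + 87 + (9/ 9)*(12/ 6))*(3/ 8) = 313/ 4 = 78.25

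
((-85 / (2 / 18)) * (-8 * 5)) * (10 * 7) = 2142000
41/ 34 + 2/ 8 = 99/ 68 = 1.46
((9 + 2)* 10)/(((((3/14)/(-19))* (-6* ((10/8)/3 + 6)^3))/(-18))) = -110.75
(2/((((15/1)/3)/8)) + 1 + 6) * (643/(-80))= -32793/400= -81.98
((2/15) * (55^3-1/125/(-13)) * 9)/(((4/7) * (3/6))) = 5677546896/8125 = 698775.00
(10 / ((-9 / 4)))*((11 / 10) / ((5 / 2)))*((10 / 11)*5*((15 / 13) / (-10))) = 40 / 39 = 1.03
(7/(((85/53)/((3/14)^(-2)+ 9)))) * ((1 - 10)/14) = -14681/170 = -86.36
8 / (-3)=-8 / 3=-2.67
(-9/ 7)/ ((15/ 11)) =-33/ 35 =-0.94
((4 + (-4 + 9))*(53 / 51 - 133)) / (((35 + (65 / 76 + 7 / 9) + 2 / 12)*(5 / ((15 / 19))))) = -2180520 / 427907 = -5.10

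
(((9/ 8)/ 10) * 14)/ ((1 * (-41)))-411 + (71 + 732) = 642817/ 1640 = 391.96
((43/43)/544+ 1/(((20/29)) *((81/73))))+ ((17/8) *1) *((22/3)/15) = 2.35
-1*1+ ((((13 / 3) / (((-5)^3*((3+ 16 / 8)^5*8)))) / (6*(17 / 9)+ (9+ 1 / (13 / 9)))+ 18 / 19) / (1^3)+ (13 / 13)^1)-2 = -51250003211 / 48687500000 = -1.05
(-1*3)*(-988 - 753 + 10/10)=5220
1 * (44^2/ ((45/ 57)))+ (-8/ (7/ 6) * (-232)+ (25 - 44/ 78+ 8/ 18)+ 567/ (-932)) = 15523378699/ 3816540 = 4067.40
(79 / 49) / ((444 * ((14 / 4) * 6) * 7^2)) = 79 / 22386924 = 0.00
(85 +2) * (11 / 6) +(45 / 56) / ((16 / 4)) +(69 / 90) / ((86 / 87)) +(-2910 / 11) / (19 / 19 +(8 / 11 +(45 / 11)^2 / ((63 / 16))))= 28338422261 / 243834080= 116.22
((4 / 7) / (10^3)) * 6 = 3 / 875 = 0.00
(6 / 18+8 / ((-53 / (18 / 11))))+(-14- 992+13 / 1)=-1736606 / 1749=-992.91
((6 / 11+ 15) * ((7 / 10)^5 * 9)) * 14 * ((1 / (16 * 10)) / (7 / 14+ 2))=181061811 / 220000000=0.82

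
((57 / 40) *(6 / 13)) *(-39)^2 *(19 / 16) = 380133 / 320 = 1187.92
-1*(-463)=463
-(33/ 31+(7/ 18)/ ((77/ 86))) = -4600/ 3069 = -1.50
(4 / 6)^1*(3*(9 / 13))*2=2.77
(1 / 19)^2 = 1 / 361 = 0.00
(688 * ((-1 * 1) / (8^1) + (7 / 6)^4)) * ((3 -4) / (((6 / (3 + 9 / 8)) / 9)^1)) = -1059047 / 144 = -7354.49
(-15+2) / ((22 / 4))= -26 / 11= -2.36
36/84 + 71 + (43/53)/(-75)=1987199/27825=71.42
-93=-93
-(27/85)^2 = -729/7225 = -0.10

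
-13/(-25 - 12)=13/37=0.35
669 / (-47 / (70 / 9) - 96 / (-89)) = -1389290 / 10309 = -134.76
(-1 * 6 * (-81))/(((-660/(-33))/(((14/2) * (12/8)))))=5103/20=255.15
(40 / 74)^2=0.29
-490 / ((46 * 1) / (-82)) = 20090 / 23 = 873.48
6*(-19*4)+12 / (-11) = -5028 / 11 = -457.09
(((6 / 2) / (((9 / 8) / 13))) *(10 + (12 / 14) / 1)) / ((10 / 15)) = 3952 / 7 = 564.57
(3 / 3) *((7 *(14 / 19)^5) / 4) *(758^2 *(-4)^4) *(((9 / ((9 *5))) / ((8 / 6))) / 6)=17304801289216 / 12380495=1397747.12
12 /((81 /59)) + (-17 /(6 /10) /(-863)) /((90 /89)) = 136283 /15534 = 8.77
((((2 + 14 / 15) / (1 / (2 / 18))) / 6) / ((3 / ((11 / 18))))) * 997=120637 / 10935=11.03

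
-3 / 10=-0.30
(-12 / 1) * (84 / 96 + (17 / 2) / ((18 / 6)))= -89 / 2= -44.50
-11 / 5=-2.20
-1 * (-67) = 67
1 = 1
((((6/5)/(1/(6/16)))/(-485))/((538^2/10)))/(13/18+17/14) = -567/34252802960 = -0.00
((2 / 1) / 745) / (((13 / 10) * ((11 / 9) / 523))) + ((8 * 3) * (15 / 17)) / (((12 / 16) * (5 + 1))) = 5.59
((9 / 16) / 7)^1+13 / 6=755 / 336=2.25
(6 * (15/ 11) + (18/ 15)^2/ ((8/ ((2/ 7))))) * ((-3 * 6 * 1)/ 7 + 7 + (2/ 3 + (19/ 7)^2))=9678456/ 94325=102.61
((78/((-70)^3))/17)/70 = -39/204085000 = -0.00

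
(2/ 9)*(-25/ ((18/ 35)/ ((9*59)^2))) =-3045875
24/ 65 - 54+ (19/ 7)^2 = -147349/ 3185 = -46.26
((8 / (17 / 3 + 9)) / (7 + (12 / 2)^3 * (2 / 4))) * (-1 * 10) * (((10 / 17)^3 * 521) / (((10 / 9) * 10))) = -562680 / 1242989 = -0.45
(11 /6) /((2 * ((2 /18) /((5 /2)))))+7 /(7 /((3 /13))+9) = 9819 /472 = 20.80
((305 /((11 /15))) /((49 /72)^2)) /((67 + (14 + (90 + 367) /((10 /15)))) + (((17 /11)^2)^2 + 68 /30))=947011824000 /816750602213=1.16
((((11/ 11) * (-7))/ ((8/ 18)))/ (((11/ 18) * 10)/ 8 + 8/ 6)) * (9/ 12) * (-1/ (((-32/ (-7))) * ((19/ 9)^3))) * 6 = 26040609/ 33142688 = 0.79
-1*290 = -290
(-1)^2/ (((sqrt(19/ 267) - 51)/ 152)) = -258723/ 86806 - 19*sqrt(5073)/ 86806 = -3.00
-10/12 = -5/6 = -0.83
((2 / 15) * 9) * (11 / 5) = 66 / 25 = 2.64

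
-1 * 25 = -25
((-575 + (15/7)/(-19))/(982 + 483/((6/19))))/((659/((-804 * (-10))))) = -1229959200/440250881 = -2.79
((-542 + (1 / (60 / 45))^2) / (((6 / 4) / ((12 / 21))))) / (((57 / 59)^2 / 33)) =-331714933 / 45486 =-7292.68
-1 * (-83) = 83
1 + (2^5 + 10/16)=269/8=33.62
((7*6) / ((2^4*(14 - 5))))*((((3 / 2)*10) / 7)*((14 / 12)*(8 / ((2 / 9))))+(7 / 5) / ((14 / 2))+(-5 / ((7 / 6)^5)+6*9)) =11923447 / 288120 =41.38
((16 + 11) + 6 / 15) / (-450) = -137 / 2250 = -0.06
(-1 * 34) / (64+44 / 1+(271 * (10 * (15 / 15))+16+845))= -34 / 3679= -0.01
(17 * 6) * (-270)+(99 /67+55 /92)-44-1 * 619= -173830499 /6164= -28200.92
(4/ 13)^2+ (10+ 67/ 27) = 57385/ 4563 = 12.58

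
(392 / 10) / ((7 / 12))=336 / 5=67.20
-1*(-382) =382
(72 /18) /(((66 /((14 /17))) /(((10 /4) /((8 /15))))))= 175 /748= 0.23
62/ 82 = 31/ 41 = 0.76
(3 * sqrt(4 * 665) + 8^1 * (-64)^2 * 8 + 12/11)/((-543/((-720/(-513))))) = -230687680/340461 - 160 * sqrt(665)/10317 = -677.97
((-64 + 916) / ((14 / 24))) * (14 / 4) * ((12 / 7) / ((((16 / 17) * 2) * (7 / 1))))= 32589 / 49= 665.08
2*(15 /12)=5 /2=2.50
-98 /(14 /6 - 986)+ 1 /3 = 3833 /8853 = 0.43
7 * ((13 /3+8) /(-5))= -259 /15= -17.27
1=1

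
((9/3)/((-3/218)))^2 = 47524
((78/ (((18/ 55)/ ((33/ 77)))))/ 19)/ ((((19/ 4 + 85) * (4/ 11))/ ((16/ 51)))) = 125840/ 2435097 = 0.05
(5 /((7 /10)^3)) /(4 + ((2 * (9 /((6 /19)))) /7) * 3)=5000 /9751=0.51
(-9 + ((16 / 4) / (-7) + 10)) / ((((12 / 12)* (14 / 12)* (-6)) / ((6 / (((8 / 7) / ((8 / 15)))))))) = -6 / 35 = -0.17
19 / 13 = 1.46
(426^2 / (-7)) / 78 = -30246 / 91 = -332.37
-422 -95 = -517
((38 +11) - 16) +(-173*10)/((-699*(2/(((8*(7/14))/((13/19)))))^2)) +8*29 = 33802835/118131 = 286.15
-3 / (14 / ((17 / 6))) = -17 / 28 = -0.61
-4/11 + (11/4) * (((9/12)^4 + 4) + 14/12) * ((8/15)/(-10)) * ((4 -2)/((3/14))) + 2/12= -3660317/475200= -7.70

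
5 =5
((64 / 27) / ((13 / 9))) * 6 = 9.85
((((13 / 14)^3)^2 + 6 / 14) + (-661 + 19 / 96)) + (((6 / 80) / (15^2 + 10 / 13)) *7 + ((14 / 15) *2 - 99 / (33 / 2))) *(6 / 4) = -220747345410233 / 331487822400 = -665.93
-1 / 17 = -0.06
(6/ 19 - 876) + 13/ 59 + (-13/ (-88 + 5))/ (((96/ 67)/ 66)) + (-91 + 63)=-1334235523/ 1488688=-896.25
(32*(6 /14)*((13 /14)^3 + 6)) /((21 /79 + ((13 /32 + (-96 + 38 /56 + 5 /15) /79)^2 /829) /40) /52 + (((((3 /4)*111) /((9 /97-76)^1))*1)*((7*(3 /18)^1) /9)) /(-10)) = 55944404867349872640 /11594390814357673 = 4825.13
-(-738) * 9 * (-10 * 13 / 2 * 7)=-3022110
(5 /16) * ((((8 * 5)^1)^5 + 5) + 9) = 32000004.38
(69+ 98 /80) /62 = 2809 /2480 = 1.13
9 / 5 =1.80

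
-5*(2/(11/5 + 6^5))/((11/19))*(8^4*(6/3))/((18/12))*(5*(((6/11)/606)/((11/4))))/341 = -311296000/5348403609483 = -0.00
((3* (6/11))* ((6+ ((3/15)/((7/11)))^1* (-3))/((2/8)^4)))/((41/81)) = 66064896/15785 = 4185.30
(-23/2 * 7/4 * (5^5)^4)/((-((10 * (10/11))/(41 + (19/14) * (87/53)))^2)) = 436884468746185302734375/10067456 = 43395716727859084.04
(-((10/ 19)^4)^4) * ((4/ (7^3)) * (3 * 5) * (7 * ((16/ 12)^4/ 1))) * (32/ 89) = -1638400000000000000000/ 33963111123346689630934707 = -0.00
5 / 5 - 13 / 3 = -10 / 3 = -3.33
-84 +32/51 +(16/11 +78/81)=-408742/5049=-80.96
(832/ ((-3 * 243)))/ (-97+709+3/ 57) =-15808/ 8477541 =-0.00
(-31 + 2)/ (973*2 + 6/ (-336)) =-1624/ 108975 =-0.01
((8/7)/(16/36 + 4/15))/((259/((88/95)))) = 0.01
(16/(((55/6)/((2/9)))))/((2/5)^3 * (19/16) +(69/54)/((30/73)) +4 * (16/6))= 57600/2057011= 0.03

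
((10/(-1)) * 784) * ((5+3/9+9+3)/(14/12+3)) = -163072/5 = -32614.40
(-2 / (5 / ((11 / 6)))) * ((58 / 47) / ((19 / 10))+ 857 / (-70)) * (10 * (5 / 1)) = 2657237 / 6251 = 425.09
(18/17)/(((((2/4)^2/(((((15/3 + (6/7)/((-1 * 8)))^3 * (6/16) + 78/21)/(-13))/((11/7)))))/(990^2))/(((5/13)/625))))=-67089736593/11262160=-5957.09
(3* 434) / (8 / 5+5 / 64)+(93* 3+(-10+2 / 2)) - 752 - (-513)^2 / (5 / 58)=-3052466.53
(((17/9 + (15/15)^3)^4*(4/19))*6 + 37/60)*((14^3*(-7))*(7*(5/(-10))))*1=1237476670129/207765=5956136.36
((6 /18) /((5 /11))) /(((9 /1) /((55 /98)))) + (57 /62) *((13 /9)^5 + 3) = 513332119 /59796954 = 8.58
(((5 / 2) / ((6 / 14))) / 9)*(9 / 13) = 35 / 78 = 0.45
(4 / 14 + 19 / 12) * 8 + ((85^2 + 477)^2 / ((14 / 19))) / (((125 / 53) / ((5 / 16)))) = 6400300003 / 600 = 10667166.67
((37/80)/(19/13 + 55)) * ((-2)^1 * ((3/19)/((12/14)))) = -3367/1115680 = -0.00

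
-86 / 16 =-5.38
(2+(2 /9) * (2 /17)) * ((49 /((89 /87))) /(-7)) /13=-1.07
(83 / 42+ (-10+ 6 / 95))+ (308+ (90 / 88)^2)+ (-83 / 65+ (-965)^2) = 46772009673551 / 50210160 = 931524.81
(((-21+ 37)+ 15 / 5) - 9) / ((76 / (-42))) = -105 / 19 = -5.53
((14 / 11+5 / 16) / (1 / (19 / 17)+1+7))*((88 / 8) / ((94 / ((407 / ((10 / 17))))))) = 36677619 / 2541760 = 14.43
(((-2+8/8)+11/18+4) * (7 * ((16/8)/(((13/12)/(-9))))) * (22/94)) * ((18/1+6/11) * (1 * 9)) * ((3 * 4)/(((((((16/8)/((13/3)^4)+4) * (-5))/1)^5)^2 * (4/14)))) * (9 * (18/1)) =-5922027041486444431048780984633877084951082182622339/550980131560216012649460048223125226522332442103218750000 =-0.00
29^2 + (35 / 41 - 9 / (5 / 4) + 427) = 258639 / 205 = 1261.65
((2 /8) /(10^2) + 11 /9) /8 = 4409 /28800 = 0.15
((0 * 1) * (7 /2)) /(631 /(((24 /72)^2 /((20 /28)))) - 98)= 0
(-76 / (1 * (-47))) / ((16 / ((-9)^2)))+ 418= 80123 / 188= 426.19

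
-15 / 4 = -3.75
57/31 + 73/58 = 5569/1798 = 3.10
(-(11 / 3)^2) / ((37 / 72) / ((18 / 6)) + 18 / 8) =-2904 / 523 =-5.55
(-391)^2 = 152881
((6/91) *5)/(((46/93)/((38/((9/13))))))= 5890/161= 36.58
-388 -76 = -464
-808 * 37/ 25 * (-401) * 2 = 23976592/ 25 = 959063.68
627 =627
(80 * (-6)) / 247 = -480 / 247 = -1.94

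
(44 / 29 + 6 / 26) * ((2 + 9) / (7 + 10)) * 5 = 36245 / 6409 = 5.66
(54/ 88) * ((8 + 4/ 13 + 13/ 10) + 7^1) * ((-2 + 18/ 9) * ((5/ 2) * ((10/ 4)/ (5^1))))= 0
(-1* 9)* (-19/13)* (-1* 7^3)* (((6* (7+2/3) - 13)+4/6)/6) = -658217/26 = -25316.04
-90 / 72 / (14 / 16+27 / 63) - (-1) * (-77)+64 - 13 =-1968 / 73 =-26.96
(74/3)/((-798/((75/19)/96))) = -925/727776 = -0.00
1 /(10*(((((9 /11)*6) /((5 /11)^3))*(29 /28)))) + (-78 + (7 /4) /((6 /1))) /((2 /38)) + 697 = -590784367 /757944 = -779.46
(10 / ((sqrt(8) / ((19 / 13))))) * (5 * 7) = 3325 * sqrt(2) / 26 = 180.86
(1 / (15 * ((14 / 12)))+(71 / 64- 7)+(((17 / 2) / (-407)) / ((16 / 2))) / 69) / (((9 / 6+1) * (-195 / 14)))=366962941 / 2190474000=0.17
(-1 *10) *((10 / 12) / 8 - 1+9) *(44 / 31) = -115.03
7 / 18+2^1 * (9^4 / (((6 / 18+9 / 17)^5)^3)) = 2425306296201960860704758386291 / 20183787309280599534993408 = 120161.11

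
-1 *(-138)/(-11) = -138/11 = -12.55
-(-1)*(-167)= -167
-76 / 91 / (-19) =4 / 91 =0.04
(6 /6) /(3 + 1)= 1 /4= 0.25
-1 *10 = -10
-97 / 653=-0.15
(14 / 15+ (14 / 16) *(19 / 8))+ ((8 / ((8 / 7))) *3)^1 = 23051 / 960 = 24.01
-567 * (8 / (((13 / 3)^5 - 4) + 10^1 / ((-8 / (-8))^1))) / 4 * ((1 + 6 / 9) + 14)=-4317138 / 372751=-11.58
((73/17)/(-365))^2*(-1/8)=-1/57800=-0.00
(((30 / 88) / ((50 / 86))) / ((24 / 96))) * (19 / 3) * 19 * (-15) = -46569 / 11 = -4233.55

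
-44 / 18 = -2.44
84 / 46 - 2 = -4 / 23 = -0.17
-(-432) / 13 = 432 / 13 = 33.23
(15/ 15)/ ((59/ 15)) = 15/ 59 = 0.25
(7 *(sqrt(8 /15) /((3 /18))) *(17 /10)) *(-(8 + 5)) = -3094 *sqrt(30) /25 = -677.86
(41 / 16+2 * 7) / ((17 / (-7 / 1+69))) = 8215 / 136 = 60.40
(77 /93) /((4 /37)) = 2849 /372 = 7.66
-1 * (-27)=27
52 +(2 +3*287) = 915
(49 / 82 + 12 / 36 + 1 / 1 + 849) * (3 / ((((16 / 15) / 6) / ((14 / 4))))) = 65938635 / 1312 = 50258.11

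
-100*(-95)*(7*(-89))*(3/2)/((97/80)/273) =-193890060000/97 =-1998866597.94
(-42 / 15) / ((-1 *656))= 7 / 1640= 0.00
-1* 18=-18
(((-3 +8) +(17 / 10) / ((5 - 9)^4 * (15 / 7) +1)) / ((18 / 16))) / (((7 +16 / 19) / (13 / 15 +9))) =2164891312 / 386912025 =5.60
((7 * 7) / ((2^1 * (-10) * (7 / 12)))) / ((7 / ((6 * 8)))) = -144 / 5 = -28.80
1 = 1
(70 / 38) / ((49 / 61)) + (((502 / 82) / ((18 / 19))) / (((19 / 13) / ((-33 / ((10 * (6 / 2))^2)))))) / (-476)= 4592517967 / 2002341600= 2.29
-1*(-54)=54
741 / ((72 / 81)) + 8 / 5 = 33409 / 40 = 835.22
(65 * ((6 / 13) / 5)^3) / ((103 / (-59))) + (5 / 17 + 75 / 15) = 5.26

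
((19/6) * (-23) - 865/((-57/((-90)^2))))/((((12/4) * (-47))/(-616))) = 4313446676/8037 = 536698.60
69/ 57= 23/ 19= 1.21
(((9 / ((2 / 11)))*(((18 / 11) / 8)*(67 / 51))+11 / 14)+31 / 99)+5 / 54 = 4097783 / 282744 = 14.49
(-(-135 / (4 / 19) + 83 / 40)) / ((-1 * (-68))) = 25567 / 2720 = 9.40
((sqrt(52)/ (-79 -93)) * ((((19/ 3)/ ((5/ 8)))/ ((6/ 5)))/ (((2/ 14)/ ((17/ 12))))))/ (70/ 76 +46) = -42959 * sqrt(13)/ 2070063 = -0.07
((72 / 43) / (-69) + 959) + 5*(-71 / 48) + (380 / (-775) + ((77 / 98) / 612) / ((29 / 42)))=3450153501499 / 3627572880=951.09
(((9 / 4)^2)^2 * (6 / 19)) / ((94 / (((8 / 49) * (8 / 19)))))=0.01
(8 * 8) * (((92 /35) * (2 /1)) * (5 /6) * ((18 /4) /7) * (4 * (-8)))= -282624 /49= -5767.84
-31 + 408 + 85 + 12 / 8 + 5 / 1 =937 / 2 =468.50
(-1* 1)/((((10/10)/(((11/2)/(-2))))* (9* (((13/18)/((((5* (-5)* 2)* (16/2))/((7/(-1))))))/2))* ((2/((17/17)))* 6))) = 1100/273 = 4.03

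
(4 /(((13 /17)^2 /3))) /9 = 1156 /507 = 2.28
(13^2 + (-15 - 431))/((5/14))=-3878/5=-775.60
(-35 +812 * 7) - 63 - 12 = 5574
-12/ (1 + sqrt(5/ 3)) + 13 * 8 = 122 - 6 * sqrt(15) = 98.76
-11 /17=-0.65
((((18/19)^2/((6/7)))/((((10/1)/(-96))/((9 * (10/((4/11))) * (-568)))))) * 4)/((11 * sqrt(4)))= 92752128/361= 256931.10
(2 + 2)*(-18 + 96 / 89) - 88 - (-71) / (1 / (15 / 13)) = -85343 / 1157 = -73.76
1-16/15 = -1/15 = -0.07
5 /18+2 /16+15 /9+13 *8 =7637 /72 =106.07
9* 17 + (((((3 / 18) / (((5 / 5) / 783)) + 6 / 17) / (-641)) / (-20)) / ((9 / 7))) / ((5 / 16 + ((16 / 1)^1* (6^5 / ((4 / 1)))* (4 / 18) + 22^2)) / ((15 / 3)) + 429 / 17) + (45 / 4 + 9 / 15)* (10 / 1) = 2136532905637 / 7869365982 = 271.50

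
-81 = -81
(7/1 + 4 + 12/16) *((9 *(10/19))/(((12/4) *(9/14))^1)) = 1645/57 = 28.86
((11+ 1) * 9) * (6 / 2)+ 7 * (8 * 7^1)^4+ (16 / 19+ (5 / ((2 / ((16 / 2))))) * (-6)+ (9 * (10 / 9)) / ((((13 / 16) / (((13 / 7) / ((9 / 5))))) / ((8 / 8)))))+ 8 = 82403511956 / 1197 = 68841697.54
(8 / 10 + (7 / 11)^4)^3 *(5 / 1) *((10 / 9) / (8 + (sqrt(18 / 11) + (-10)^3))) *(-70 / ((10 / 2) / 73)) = 119721329486223066 *sqrt(22) / 84931254278736336515 + 39587852950111093824 / 7721023116248757865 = 5.13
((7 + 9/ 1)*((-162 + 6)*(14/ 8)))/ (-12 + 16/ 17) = 18564/ 47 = 394.98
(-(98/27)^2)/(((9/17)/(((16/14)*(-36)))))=746368/729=1023.82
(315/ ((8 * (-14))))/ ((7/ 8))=-3.21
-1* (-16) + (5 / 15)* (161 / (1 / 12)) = 660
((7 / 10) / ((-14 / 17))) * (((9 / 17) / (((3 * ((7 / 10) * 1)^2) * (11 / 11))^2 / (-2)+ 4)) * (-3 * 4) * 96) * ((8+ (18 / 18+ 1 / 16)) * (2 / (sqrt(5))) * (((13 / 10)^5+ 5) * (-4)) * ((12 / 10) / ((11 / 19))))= -3733121076768 * sqrt(5) / 80287625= -103970.10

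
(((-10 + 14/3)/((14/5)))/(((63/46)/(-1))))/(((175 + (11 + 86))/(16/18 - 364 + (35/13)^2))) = -1.82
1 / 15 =0.07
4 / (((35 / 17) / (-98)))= -952 / 5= -190.40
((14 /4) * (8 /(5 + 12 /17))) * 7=3332 /97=34.35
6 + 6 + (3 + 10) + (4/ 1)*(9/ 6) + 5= 36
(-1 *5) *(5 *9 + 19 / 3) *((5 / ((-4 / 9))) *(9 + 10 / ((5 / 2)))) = 75075 / 2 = 37537.50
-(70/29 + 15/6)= -285/58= -4.91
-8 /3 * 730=-5840 /3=-1946.67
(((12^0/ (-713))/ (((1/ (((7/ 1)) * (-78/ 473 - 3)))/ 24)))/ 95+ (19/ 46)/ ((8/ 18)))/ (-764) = -0.00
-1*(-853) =853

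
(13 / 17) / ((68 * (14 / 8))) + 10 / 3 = 20269 / 6069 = 3.34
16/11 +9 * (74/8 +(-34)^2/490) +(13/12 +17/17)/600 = 82226911/776160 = 105.94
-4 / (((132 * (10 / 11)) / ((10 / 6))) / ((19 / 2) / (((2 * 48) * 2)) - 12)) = 4589 / 6912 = 0.66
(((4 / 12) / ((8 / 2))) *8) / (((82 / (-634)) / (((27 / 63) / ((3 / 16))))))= -10144 / 861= -11.78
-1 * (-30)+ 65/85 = 523/17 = 30.76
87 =87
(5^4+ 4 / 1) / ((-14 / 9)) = -5661 / 14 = -404.36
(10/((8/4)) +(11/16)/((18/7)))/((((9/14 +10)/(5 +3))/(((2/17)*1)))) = 10619/22797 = 0.47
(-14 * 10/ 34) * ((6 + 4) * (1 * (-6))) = 4200/ 17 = 247.06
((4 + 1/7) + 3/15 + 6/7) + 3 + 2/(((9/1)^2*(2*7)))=23252/2835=8.20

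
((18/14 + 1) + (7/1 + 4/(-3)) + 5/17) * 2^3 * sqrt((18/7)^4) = 2543616/5831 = 436.22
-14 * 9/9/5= -14/5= -2.80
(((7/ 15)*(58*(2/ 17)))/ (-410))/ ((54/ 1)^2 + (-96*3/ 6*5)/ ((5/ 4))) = -203/ 71198550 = -0.00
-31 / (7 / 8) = -248 / 7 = -35.43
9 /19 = 0.47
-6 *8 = -48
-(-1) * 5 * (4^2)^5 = 5242880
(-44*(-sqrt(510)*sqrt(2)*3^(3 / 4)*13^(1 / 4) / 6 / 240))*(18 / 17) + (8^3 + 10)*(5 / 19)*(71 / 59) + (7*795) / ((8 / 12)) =33*39^(1 / 4)*sqrt(85) / 170 + 19085715 / 2242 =8517.28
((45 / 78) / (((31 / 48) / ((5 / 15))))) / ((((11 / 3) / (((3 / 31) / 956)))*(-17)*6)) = -45 / 558349649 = -0.00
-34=-34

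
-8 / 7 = -1.14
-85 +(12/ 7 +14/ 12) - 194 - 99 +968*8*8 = 2586229/ 42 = 61576.88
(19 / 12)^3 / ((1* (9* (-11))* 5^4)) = -6859 / 106920000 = -0.00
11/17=0.65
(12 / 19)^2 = 144 / 361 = 0.40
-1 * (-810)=810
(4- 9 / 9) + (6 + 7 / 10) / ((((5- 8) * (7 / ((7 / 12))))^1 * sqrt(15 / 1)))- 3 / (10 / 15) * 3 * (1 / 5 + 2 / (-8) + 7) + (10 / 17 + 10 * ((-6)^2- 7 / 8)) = 177489 / 680- 67 * sqrt(15) / 5400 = 260.97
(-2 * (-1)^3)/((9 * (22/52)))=0.53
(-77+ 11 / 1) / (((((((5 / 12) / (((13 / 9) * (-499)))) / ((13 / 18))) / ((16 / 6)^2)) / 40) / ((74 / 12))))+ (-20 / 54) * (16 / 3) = 35146461728 / 243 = 144635644.97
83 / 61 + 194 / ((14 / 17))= 101170 / 427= 236.93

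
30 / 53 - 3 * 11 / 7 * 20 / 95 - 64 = -454142 / 7049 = -64.43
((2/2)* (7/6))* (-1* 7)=-49/6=-8.17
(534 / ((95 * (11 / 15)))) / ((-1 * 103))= -1602 / 21527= -0.07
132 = 132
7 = 7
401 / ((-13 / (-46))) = 18446 / 13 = 1418.92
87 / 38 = 2.29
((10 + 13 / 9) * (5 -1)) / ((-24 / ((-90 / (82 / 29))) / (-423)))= -2105835 / 82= -25680.91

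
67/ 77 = 0.87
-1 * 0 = 0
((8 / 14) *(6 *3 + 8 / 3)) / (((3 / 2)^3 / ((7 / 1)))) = 1984 / 81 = 24.49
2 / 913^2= 2 / 833569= 0.00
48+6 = 54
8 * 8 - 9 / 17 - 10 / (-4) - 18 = 1631 / 34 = 47.97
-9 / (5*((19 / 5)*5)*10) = -0.01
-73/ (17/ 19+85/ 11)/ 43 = -15257/ 77486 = -0.20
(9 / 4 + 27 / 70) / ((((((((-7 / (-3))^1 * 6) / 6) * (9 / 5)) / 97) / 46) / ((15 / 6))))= 1372065 / 196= 7000.33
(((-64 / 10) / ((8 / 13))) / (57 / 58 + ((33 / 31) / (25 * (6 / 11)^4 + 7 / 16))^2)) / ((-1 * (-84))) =-21487036164370522 / 198552091886774325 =-0.11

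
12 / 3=4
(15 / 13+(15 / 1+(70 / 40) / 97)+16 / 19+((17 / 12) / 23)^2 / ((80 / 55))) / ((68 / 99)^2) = 541137371613597 / 15003139600384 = 36.07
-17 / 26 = -0.65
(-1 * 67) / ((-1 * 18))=67 / 18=3.72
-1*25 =-25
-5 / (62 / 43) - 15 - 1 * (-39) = 1273 / 62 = 20.53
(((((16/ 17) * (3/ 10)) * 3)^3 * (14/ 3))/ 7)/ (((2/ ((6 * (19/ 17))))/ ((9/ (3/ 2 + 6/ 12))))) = 63825408/ 10440125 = 6.11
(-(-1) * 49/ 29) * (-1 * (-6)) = 294/ 29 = 10.14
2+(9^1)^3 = 731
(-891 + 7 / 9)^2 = 792495.60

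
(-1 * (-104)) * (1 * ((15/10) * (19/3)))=988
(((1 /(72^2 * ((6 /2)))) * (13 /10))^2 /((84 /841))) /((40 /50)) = 142129 /1625330810880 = 0.00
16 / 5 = 3.20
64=64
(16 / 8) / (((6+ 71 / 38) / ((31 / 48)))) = 589 / 3588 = 0.16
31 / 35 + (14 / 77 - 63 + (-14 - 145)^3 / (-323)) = 1539874803 / 124355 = 12382.89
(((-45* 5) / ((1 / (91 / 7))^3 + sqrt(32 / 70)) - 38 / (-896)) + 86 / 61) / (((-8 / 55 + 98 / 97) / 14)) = 6291379997573935 / 231854777105984 - 54077154631500* sqrt(35) / 59389031021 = -5359.80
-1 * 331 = -331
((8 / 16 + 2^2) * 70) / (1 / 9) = 2835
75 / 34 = 2.21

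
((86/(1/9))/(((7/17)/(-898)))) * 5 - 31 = -8439948.14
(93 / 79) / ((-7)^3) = -93 / 27097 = -0.00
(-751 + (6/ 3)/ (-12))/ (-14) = 4507/ 84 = 53.65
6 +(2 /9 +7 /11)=679 /99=6.86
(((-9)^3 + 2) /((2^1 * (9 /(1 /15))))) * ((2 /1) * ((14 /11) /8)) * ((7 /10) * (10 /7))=-0.86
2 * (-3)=-6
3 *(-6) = -18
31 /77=0.40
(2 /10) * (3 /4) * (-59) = -177 /20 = -8.85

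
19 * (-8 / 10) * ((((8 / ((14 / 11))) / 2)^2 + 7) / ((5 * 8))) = -15713 / 2450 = -6.41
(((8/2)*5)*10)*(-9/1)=-1800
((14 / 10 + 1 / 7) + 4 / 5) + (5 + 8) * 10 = 4632 / 35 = 132.34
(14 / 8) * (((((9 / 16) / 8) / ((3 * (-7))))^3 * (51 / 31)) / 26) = -0.00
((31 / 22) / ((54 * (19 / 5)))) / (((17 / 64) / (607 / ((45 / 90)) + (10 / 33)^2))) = 3278922080 / 104468859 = 31.39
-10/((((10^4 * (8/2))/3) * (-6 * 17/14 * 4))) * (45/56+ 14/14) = 0.00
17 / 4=4.25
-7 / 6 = -1.17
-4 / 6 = -2 / 3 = -0.67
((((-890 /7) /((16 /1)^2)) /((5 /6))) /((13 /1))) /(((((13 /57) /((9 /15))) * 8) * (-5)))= 45657 /15142400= 0.00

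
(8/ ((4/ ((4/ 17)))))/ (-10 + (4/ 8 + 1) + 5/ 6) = -24/ 391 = -0.06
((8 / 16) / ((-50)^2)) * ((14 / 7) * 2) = 1 / 1250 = 0.00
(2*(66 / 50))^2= 4356 / 625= 6.97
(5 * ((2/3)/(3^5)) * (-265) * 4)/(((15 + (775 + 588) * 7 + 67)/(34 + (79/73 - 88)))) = 40947800/512107191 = 0.08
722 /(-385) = -722 /385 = -1.88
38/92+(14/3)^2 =9187/414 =22.19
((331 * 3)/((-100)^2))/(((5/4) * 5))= 993/62500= 0.02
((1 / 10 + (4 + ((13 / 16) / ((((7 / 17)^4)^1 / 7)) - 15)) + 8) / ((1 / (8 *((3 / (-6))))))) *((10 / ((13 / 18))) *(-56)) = 385148808 / 637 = 604629.21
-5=-5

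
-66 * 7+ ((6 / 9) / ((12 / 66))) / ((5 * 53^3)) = -1031717599 / 2233155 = -462.00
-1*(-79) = 79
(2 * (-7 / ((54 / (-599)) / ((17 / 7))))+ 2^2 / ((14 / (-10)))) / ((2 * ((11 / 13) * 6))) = 83603 / 2268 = 36.86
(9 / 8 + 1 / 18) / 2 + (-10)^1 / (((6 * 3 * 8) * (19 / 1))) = 535 / 912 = 0.59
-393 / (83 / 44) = -208.34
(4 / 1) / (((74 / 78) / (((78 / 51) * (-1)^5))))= -4056 / 629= -6.45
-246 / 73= -3.37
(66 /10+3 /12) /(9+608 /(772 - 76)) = 11919 /17180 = 0.69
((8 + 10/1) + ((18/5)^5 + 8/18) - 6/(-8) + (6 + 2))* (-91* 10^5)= -51749023144/9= -5749891460.44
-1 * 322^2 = -103684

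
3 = 3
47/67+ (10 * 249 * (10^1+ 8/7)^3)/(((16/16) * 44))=19792554871/252791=78296.12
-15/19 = -0.79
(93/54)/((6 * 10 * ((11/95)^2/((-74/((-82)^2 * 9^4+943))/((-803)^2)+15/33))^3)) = 1436543642487675135239469098968623119917562996875/1284290907415730688074388829603545219342043608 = 1118.55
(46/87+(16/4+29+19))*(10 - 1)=13710/29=472.76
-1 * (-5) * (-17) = -85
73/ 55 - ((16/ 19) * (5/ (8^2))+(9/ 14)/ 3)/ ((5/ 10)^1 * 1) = 11223/ 14630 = 0.77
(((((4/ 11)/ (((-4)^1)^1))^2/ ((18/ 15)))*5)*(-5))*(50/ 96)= -3125/ 34848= -0.09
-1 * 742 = -742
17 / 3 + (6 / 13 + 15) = 824 / 39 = 21.13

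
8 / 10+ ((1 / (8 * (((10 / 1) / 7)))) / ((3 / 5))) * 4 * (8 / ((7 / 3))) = 14 / 5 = 2.80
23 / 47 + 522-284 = 11209 / 47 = 238.49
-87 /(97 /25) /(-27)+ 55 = 48740 /873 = 55.83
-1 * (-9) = 9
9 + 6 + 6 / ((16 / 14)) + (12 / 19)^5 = 201559347 / 9904396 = 20.35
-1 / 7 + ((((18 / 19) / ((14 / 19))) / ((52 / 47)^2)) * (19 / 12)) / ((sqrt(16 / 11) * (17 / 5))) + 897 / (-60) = -2113 / 140 + 629565 * sqrt(11) / 5148416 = -14.69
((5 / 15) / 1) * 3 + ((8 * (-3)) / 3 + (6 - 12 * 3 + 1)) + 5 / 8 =-283 / 8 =-35.38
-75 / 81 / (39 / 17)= -425 / 1053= -0.40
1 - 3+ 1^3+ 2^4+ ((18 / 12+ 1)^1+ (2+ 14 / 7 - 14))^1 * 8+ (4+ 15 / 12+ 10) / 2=-299 / 8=-37.38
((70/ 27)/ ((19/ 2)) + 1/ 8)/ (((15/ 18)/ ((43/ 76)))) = 70219/ 259920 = 0.27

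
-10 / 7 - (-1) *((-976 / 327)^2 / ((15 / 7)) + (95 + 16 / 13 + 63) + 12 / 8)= 47716469279 / 291916170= 163.46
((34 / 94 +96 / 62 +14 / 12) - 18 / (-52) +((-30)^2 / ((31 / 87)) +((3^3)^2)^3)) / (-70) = -22014538164847 / 3977610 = -5534614.55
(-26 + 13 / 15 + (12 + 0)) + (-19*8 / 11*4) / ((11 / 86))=-808157 / 1815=-445.27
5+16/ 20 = 5.80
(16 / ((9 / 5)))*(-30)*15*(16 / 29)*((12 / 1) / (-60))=12800 / 29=441.38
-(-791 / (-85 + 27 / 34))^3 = -56711623688 / 68417929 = -828.90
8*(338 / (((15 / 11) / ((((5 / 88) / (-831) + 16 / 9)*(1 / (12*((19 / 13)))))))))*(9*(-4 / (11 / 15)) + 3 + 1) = -212494384856 / 23446665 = -9062.88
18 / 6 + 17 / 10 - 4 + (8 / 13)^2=1823 / 1690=1.08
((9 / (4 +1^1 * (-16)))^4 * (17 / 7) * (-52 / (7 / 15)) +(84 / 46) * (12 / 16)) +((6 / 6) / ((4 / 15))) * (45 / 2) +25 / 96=82567 / 216384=0.38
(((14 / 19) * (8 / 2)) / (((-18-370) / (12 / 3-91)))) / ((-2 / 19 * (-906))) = 203 / 29294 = 0.01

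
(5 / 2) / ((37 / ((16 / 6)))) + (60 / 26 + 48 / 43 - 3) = 37487 / 62049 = 0.60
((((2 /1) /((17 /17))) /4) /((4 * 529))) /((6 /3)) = 1 /8464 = 0.00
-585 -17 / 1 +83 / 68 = -40853 / 68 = -600.78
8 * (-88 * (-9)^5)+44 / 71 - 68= 2951500432 / 71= 41570428.62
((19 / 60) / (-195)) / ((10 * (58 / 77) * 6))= -1463 / 40716000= -0.00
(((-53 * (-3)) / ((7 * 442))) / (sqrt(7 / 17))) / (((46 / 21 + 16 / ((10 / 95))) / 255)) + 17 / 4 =7155 * sqrt(119) / 589316 + 17 / 4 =4.38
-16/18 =-8/9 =-0.89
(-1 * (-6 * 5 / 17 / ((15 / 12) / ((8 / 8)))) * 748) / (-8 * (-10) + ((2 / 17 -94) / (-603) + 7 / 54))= 64950336 / 4938029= 13.15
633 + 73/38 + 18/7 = 169573/266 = 637.49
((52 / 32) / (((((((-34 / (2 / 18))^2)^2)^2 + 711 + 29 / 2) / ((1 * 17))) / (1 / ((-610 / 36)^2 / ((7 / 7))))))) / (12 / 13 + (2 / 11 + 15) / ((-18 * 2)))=92154348 / 36913828549194323749966929575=0.00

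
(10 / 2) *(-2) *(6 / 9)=-20 / 3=-6.67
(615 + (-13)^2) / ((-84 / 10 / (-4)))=1120 / 3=373.33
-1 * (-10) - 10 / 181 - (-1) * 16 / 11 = 22696 / 1991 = 11.40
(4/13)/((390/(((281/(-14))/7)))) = -281/124215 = -0.00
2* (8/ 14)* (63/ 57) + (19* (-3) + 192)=2589/ 19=136.26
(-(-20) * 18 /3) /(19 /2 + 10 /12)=360 /31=11.61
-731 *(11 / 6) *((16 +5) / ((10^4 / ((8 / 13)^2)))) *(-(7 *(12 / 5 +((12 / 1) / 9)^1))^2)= 17298571136 / 23765625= 727.88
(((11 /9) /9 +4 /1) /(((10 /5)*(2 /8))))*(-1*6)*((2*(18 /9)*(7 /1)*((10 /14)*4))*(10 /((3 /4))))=-4288000 /81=-52938.27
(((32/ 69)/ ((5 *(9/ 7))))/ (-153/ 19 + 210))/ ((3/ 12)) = 17024/ 11913885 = 0.00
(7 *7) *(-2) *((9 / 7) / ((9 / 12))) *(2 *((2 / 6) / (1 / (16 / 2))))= -896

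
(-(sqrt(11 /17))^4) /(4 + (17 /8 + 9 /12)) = -88 /1445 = -0.06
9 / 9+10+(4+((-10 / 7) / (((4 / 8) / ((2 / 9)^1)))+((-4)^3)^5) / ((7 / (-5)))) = 338228681375 / 441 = 766958461.17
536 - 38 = 498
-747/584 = -1.28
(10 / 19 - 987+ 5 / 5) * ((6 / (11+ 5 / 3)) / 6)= -28086 / 361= -77.80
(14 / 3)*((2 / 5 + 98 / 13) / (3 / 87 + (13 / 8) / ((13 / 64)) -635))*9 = -314244 / 590915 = -0.53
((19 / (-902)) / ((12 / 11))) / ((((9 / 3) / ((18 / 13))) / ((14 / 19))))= -7 / 1066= -0.01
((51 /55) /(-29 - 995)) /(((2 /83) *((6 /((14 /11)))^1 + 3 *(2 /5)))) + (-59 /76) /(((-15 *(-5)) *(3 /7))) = -67573093 /2215065600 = -0.03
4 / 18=2 / 9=0.22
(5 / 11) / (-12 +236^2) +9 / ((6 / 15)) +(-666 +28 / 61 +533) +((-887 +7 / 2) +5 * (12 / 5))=-36674261671 / 37363964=-981.54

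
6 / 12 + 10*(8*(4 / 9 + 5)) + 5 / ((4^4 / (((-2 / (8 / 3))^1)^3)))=64297793 / 147456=436.05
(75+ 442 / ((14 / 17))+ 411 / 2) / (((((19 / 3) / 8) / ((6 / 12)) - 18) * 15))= -22882 / 6895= -3.32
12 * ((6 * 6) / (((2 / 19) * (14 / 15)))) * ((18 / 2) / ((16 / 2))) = 4946.79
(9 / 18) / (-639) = -1 / 1278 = -0.00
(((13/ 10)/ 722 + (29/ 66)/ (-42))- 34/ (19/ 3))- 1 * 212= -271909384/ 1250865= -217.38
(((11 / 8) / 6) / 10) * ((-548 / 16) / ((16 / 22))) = -16577 / 15360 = -1.08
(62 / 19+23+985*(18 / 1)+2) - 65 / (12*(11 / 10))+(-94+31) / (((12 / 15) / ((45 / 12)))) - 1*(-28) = 175419817 / 10032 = 17486.03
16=16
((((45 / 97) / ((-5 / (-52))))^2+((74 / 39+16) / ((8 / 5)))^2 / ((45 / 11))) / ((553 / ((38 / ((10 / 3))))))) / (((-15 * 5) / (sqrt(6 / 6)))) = -0.01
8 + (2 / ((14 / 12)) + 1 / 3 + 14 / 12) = 157 / 14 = 11.21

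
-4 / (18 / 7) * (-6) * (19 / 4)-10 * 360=-10667 / 3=-3555.67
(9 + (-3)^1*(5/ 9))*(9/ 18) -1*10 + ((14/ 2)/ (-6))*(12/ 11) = -251/ 33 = -7.61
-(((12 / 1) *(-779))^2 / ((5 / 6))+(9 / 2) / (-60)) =-4194484989 / 40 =-104862124.72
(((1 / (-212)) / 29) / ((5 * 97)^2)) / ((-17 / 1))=1 / 24584776100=0.00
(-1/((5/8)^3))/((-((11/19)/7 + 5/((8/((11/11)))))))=544768/94125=5.79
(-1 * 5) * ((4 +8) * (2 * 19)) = -2280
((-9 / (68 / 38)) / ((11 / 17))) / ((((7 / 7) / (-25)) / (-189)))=-807975 / 22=-36726.14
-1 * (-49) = 49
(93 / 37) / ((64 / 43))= 3999 / 2368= 1.69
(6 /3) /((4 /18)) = 9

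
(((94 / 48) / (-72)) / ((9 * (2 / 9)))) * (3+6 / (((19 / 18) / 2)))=-4277 / 21888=-0.20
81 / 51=1.59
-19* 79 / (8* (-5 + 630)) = -1501 / 5000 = -0.30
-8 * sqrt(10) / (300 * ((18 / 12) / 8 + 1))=-32 * sqrt(10) / 1425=-0.07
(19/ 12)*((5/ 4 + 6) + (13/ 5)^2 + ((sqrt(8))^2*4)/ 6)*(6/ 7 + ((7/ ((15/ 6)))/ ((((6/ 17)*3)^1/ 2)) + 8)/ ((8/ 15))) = 6820183/ 8640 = 789.37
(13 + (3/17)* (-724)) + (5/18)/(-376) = -13204453/115056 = -114.77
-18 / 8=-2.25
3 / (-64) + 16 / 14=491 / 448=1.10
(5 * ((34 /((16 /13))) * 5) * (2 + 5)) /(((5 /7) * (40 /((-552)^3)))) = -28459391688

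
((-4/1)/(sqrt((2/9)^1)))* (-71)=426* sqrt(2)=602.45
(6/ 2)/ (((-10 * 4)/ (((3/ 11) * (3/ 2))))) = -0.03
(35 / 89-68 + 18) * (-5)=248.03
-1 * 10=-10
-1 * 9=-9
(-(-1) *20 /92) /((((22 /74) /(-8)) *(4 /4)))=-1480 /253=-5.85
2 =2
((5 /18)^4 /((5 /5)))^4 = 152587890625 /121439531096594251776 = 0.00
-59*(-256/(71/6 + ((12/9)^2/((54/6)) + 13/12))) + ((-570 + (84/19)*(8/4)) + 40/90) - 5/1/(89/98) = 37862302712/64665531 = 585.51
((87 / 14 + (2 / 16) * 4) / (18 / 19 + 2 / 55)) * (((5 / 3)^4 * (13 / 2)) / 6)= 57.05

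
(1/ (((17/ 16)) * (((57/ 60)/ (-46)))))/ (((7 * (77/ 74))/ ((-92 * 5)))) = 501068800/ 174097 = 2878.10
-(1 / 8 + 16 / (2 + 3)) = -133 / 40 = -3.32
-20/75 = -4/15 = -0.27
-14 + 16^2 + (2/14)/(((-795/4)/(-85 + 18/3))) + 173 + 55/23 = 53431268/127995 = 417.45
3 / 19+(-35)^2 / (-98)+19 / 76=-919 / 76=-12.09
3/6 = 1/2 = 0.50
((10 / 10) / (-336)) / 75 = -1 / 25200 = -0.00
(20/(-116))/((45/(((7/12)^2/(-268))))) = 49/10072512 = 0.00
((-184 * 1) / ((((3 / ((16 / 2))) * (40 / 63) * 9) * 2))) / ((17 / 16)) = -10304 / 255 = -40.41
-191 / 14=-13.64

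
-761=-761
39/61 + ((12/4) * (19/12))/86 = 14575/20984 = 0.69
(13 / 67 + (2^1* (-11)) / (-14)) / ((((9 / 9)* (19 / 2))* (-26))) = -828 / 115843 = -0.01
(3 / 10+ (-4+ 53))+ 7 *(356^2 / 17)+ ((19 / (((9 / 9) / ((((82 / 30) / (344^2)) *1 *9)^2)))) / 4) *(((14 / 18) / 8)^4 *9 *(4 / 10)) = 1031399388915605064396563 / 19745478706987008000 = 52234.71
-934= -934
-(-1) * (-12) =-12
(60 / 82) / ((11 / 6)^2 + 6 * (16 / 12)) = 1080 / 16769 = 0.06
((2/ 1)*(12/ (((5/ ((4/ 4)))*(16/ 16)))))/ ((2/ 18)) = 216/ 5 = 43.20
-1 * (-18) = 18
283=283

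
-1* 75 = -75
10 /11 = 0.91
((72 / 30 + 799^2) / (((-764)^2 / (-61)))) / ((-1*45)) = 194713037 / 131331600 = 1.48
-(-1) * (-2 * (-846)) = 1692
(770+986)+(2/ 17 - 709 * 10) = -90676/ 17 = -5333.88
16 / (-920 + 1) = -16 / 919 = -0.02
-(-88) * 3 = 264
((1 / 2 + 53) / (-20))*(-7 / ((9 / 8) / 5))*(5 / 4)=3745 / 36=104.03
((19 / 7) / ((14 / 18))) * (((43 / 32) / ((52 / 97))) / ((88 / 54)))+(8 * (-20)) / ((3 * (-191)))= 11608564951 / 2055685632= 5.65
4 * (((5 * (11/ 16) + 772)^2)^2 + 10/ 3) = 71086704884020963/ 49152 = 1446262713297.95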